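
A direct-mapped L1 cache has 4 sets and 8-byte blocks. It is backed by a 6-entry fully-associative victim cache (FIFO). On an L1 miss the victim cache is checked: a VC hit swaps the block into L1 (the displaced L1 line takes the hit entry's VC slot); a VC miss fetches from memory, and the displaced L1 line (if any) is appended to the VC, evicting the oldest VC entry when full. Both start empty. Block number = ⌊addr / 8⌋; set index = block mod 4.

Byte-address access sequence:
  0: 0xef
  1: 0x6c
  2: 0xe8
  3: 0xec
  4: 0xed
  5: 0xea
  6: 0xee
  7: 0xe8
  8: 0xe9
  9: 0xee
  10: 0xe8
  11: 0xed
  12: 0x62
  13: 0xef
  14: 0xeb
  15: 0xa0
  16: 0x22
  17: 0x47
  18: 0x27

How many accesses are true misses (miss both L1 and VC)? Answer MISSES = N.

#0 0xef→b29/s1 MISS; vc=[]
#1 0x6c→b13/s1 MISS; vc=[29]
#2 0xe8→b29/s1 VC-HIT; vc=[13]
#3 0xec→b29/s1 L1-HIT; vc=[13]
#4 0xed→b29/s1 L1-HIT; vc=[13]
#5 0xea→b29/s1 L1-HIT; vc=[13]
#6 0xee→b29/s1 L1-HIT; vc=[13]
#7 0xe8→b29/s1 L1-HIT; vc=[13]
#8 0xe9→b29/s1 L1-HIT; vc=[13]
#9 0xee→b29/s1 L1-HIT; vc=[13]
#10 0xe8→b29/s1 L1-HIT; vc=[13]
#11 0xed→b29/s1 L1-HIT; vc=[13]
#12 0x62→b12/s0 MISS; vc=[13]
#13 0xef→b29/s1 L1-HIT; vc=[13]
#14 0xeb→b29/s1 L1-HIT; vc=[13]
#15 0xa0→b20/s0 MISS; vc=[13,12]
#16 0x22→b4/s0 MISS; vc=[13,12,20]
#17 0x47→b8/s0 MISS; vc=[13,12,20,4]
#18 0x27→b4/s0 VC-HIT; vc=[13,12,20,8]

MISSES = 6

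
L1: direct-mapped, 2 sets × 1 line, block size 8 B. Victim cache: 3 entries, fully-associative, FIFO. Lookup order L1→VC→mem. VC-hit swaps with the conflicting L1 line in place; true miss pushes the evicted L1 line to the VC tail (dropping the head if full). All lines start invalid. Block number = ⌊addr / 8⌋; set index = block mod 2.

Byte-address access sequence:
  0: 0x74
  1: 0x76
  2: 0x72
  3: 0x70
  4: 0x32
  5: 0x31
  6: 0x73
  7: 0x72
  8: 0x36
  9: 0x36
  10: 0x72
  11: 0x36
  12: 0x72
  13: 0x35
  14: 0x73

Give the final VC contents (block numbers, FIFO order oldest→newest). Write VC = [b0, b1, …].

#0 0x74→b14/s0 MISS; vc=[]
#1 0x76→b14/s0 L1-HIT; vc=[]
#2 0x72→b14/s0 L1-HIT; vc=[]
#3 0x70→b14/s0 L1-HIT; vc=[]
#4 0x32→b6/s0 MISS; vc=[14]
#5 0x31→b6/s0 L1-HIT; vc=[14]
#6 0x73→b14/s0 VC-HIT; vc=[6]
#7 0x72→b14/s0 L1-HIT; vc=[6]
#8 0x36→b6/s0 VC-HIT; vc=[14]
#9 0x36→b6/s0 L1-HIT; vc=[14]
#10 0x72→b14/s0 VC-HIT; vc=[6]
#11 0x36→b6/s0 VC-HIT; vc=[14]
#12 0x72→b14/s0 VC-HIT; vc=[6]
#13 0x35→b6/s0 VC-HIT; vc=[14]
#14 0x73→b14/s0 VC-HIT; vc=[6]

VC = [6]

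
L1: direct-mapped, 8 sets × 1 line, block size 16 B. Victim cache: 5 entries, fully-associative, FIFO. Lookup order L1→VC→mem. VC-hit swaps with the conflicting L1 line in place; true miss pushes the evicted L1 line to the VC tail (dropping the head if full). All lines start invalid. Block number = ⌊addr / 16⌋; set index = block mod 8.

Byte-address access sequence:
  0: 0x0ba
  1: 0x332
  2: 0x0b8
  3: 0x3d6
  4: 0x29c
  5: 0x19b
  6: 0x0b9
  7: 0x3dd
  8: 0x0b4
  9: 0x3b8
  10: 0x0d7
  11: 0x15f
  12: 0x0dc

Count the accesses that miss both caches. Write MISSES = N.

MISSES = 8

  [0] addr=0xba blk=11 s=3: MISS | VC []
  [1] addr=0x332 blk=51 s=3: MISS | VC [11]
  [2] addr=0xb8 blk=11 s=3: VC-HIT | VC [51]
  [3] addr=0x3d6 blk=61 s=5: MISS | VC [51]
  [4] addr=0x29c blk=41 s=1: MISS | VC [51]
  [5] addr=0x19b blk=25 s=1: MISS | VC [51, 41]
  [6] addr=0xb9 blk=11 s=3: L1-HIT | VC [51, 41]
  [7] addr=0x3dd blk=61 s=5: L1-HIT | VC [51, 41]
  [8] addr=0xb4 blk=11 s=3: L1-HIT | VC [51, 41]
  [9] addr=0x3b8 blk=59 s=3: MISS | VC [51, 41, 11]
  [10] addr=0xd7 blk=13 s=5: MISS | VC [51, 41, 11, 61]
  [11] addr=0x15f blk=21 s=5: MISS | VC [51, 41, 11, 61, 13]
  [12] addr=0xdc blk=13 s=5: VC-HIT | VC [51, 41, 11, 61, 21]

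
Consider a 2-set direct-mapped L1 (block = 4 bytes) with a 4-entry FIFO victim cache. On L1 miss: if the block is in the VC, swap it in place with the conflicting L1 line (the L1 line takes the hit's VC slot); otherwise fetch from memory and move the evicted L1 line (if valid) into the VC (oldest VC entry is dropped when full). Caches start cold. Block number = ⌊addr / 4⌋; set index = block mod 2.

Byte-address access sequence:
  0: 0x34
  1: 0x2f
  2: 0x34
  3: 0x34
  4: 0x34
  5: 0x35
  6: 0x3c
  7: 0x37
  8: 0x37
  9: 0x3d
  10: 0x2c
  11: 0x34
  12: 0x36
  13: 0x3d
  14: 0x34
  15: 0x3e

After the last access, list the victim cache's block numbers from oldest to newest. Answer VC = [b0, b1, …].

VC = [13, 11]

0: 0x34 (blk 13, set 1) → MISS  vc=[]
1: 0x2f (blk 11, set 1) → MISS  vc=[13]
2: 0x34 (blk 13, set 1) → VC-HIT  vc=[11]
3: 0x34 (blk 13, set 1) → L1-HIT  vc=[11]
4: 0x34 (blk 13, set 1) → L1-HIT  vc=[11]
5: 0x35 (blk 13, set 1) → L1-HIT  vc=[11]
6: 0x3c (blk 15, set 1) → MISS  vc=[11, 13]
7: 0x37 (blk 13, set 1) → VC-HIT  vc=[11, 15]
8: 0x37 (blk 13, set 1) → L1-HIT  vc=[11, 15]
9: 0x3d (blk 15, set 1) → VC-HIT  vc=[11, 13]
10: 0x2c (blk 11, set 1) → VC-HIT  vc=[15, 13]
11: 0x34 (blk 13, set 1) → VC-HIT  vc=[15, 11]
12: 0x36 (blk 13, set 1) → L1-HIT  vc=[15, 11]
13: 0x3d (blk 15, set 1) → VC-HIT  vc=[13, 11]
14: 0x34 (blk 13, set 1) → VC-HIT  vc=[15, 11]
15: 0x3e (blk 15, set 1) → VC-HIT  vc=[13, 11]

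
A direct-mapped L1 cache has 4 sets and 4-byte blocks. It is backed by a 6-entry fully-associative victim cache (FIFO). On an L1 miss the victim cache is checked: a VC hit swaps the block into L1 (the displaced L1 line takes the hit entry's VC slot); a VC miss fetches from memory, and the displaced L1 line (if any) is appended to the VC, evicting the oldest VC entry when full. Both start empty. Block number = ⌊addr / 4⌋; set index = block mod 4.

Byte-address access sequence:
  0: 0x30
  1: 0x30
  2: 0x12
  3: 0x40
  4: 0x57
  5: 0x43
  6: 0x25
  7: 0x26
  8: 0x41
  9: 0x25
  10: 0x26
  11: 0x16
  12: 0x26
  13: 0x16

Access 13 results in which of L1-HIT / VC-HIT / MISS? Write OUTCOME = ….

0: 0x30 (blk 12, set 0) → MISS  vc=[]
1: 0x30 (blk 12, set 0) → L1-HIT  vc=[]
2: 0x12 (blk 4, set 0) → MISS  vc=[12]
3: 0x40 (blk 16, set 0) → MISS  vc=[12, 4]
4: 0x57 (blk 21, set 1) → MISS  vc=[12, 4]
5: 0x43 (blk 16, set 0) → L1-HIT  vc=[12, 4]
6: 0x25 (blk 9, set 1) → MISS  vc=[12, 4, 21]
7: 0x26 (blk 9, set 1) → L1-HIT  vc=[12, 4, 21]
8: 0x41 (blk 16, set 0) → L1-HIT  vc=[12, 4, 21]
9: 0x25 (blk 9, set 1) → L1-HIT  vc=[12, 4, 21]
10: 0x26 (blk 9, set 1) → L1-HIT  vc=[12, 4, 21]
11: 0x16 (blk 5, set 1) → MISS  vc=[12, 4, 21, 9]
12: 0x26 (blk 9, set 1) → VC-HIT  vc=[12, 4, 21, 5]
13: 0x16 (blk 5, set 1) → VC-HIT  vc=[12, 4, 21, 9]

OUTCOME = VC-HIT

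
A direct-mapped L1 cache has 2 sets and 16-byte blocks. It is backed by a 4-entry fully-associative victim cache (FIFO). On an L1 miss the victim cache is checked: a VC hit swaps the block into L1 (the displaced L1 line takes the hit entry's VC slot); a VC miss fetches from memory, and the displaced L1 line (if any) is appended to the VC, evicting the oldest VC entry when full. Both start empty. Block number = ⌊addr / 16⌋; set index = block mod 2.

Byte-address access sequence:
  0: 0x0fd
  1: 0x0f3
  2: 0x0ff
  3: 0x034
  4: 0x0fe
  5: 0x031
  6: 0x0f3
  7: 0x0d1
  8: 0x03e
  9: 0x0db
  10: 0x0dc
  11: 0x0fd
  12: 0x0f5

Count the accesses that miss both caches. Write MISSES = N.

0: 0xfd (blk 15, set 1) → MISS  vc=[]
1: 0xf3 (blk 15, set 1) → L1-HIT  vc=[]
2: 0xff (blk 15, set 1) → L1-HIT  vc=[]
3: 0x34 (blk 3, set 1) → MISS  vc=[15]
4: 0xfe (blk 15, set 1) → VC-HIT  vc=[3]
5: 0x31 (blk 3, set 1) → VC-HIT  vc=[15]
6: 0xf3 (blk 15, set 1) → VC-HIT  vc=[3]
7: 0xd1 (blk 13, set 1) → MISS  vc=[3, 15]
8: 0x3e (blk 3, set 1) → VC-HIT  vc=[13, 15]
9: 0xdb (blk 13, set 1) → VC-HIT  vc=[3, 15]
10: 0xdc (blk 13, set 1) → L1-HIT  vc=[3, 15]
11: 0xfd (blk 15, set 1) → VC-HIT  vc=[3, 13]
12: 0xf5 (blk 15, set 1) → L1-HIT  vc=[3, 13]

MISSES = 3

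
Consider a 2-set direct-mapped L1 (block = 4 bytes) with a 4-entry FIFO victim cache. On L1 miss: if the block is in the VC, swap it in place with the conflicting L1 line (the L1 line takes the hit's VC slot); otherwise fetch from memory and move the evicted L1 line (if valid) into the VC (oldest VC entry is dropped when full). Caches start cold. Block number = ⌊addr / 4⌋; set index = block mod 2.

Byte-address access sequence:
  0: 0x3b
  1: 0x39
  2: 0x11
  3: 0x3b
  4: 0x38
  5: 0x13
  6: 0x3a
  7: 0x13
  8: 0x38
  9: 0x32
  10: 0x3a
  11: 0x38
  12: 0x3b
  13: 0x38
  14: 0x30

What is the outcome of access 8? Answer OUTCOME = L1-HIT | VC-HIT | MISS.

0: 0x3b (blk 14, set 0) → MISS  vc=[]
1: 0x39 (blk 14, set 0) → L1-HIT  vc=[]
2: 0x11 (blk 4, set 0) → MISS  vc=[14]
3: 0x3b (blk 14, set 0) → VC-HIT  vc=[4]
4: 0x38 (blk 14, set 0) → L1-HIT  vc=[4]
5: 0x13 (blk 4, set 0) → VC-HIT  vc=[14]
6: 0x3a (blk 14, set 0) → VC-HIT  vc=[4]
7: 0x13 (blk 4, set 0) → VC-HIT  vc=[14]
8: 0x38 (blk 14, set 0) → VC-HIT  vc=[4]
9: 0x32 (blk 12, set 0) → MISS  vc=[4, 14]
10: 0x3a (blk 14, set 0) → VC-HIT  vc=[4, 12]
11: 0x38 (blk 14, set 0) → L1-HIT  vc=[4, 12]
12: 0x3b (blk 14, set 0) → L1-HIT  vc=[4, 12]
13: 0x38 (blk 14, set 0) → L1-HIT  vc=[4, 12]
14: 0x30 (blk 12, set 0) → VC-HIT  vc=[4, 14]

OUTCOME = VC-HIT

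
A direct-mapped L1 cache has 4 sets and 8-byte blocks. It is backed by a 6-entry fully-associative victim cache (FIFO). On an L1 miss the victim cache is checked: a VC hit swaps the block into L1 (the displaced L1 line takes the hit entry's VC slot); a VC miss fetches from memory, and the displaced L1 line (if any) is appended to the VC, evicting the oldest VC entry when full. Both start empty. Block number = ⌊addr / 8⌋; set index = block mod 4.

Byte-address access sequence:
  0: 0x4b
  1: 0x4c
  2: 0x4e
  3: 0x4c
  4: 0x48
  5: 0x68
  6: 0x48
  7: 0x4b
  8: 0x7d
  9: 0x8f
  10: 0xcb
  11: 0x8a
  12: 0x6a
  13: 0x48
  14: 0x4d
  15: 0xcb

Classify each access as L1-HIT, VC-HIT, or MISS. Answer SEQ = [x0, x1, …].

  [0] addr=0x4b blk=9 s=1: MISS | VC []
  [1] addr=0x4c blk=9 s=1: L1-HIT | VC []
  [2] addr=0x4e blk=9 s=1: L1-HIT | VC []
  [3] addr=0x4c blk=9 s=1: L1-HIT | VC []
  [4] addr=0x48 blk=9 s=1: L1-HIT | VC []
  [5] addr=0x68 blk=13 s=1: MISS | VC [9]
  [6] addr=0x48 blk=9 s=1: VC-HIT | VC [13]
  [7] addr=0x4b blk=9 s=1: L1-HIT | VC [13]
  [8] addr=0x7d blk=15 s=3: MISS | VC [13]
  [9] addr=0x8f blk=17 s=1: MISS | VC [13, 9]
  [10] addr=0xcb blk=25 s=1: MISS | VC [13, 9, 17]
  [11] addr=0x8a blk=17 s=1: VC-HIT | VC [13, 9, 25]
  [12] addr=0x6a blk=13 s=1: VC-HIT | VC [17, 9, 25]
  [13] addr=0x48 blk=9 s=1: VC-HIT | VC [17, 13, 25]
  [14] addr=0x4d blk=9 s=1: L1-HIT | VC [17, 13, 25]
  [15] addr=0xcb blk=25 s=1: VC-HIT | VC [17, 13, 9]

SEQ = [MISS, L1-HIT, L1-HIT, L1-HIT, L1-HIT, MISS, VC-HIT, L1-HIT, MISS, MISS, MISS, VC-HIT, VC-HIT, VC-HIT, L1-HIT, VC-HIT]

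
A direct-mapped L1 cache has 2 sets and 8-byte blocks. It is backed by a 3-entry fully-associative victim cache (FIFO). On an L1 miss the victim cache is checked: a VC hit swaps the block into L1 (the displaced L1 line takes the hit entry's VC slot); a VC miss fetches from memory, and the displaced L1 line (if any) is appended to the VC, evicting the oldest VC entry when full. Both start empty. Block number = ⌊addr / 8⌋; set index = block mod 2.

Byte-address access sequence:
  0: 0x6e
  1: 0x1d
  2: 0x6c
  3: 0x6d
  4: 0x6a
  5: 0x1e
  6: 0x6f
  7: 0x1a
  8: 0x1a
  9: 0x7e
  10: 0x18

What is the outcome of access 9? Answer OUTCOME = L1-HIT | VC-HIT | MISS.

OUTCOME = MISS

#0 0x6e→b13/s1 MISS; vc=[]
#1 0x1d→b3/s1 MISS; vc=[13]
#2 0x6c→b13/s1 VC-HIT; vc=[3]
#3 0x6d→b13/s1 L1-HIT; vc=[3]
#4 0x6a→b13/s1 L1-HIT; vc=[3]
#5 0x1e→b3/s1 VC-HIT; vc=[13]
#6 0x6f→b13/s1 VC-HIT; vc=[3]
#7 0x1a→b3/s1 VC-HIT; vc=[13]
#8 0x1a→b3/s1 L1-HIT; vc=[13]
#9 0x7e→b15/s1 MISS; vc=[13,3]
#10 0x18→b3/s1 VC-HIT; vc=[13,15]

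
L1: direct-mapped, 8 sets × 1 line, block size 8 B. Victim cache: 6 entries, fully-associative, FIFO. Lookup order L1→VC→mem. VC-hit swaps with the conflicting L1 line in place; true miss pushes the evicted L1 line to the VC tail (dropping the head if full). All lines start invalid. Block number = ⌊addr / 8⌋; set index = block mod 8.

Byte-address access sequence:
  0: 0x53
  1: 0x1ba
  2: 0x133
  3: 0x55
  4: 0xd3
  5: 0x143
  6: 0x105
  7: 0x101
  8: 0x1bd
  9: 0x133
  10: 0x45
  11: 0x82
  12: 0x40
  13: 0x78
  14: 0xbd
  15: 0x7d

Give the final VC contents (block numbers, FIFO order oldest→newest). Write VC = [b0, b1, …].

VC = [10, 40, 32, 16, 55, 23]

  [0] addr=0x53 blk=10 s=2: MISS | VC []
  [1] addr=0x1ba blk=55 s=7: MISS | VC []
  [2] addr=0x133 blk=38 s=6: MISS | VC []
  [3] addr=0x55 blk=10 s=2: L1-HIT | VC []
  [4] addr=0xd3 blk=26 s=2: MISS | VC [10]
  [5] addr=0x143 blk=40 s=0: MISS | VC [10]
  [6] addr=0x105 blk=32 s=0: MISS | VC [10, 40]
  [7] addr=0x101 blk=32 s=0: L1-HIT | VC [10, 40]
  [8] addr=0x1bd blk=55 s=7: L1-HIT | VC [10, 40]
  [9] addr=0x133 blk=38 s=6: L1-HIT | VC [10, 40]
  [10] addr=0x45 blk=8 s=0: MISS | VC [10, 40, 32]
  [11] addr=0x82 blk=16 s=0: MISS | VC [10, 40, 32, 8]
  [12] addr=0x40 blk=8 s=0: VC-HIT | VC [10, 40, 32, 16]
  [13] addr=0x78 blk=15 s=7: MISS | VC [10, 40, 32, 16, 55]
  [14] addr=0xbd blk=23 s=7: MISS | VC [10, 40, 32, 16, 55, 15]
  [15] addr=0x7d blk=15 s=7: VC-HIT | VC [10, 40, 32, 16, 55, 23]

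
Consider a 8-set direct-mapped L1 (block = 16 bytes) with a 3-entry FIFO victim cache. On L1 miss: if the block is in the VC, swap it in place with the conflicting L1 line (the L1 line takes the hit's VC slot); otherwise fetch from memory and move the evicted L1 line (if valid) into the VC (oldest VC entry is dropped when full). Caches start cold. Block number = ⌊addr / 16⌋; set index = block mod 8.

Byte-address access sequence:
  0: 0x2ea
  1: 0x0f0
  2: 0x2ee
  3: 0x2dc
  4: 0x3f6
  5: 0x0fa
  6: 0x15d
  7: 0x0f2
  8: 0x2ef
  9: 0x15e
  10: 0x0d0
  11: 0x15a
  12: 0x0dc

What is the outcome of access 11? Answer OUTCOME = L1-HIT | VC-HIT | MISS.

OUTCOME = VC-HIT

0: 0x2ea (blk 46, set 6) → MISS  vc=[]
1: 0xf0 (blk 15, set 7) → MISS  vc=[]
2: 0x2ee (blk 46, set 6) → L1-HIT  vc=[]
3: 0x2dc (blk 45, set 5) → MISS  vc=[]
4: 0x3f6 (blk 63, set 7) → MISS  vc=[15]
5: 0xfa (blk 15, set 7) → VC-HIT  vc=[63]
6: 0x15d (blk 21, set 5) → MISS  vc=[63, 45]
7: 0xf2 (blk 15, set 7) → L1-HIT  vc=[63, 45]
8: 0x2ef (blk 46, set 6) → L1-HIT  vc=[63, 45]
9: 0x15e (blk 21, set 5) → L1-HIT  vc=[63, 45]
10: 0xd0 (blk 13, set 5) → MISS  vc=[63, 45, 21]
11: 0x15a (blk 21, set 5) → VC-HIT  vc=[63, 45, 13]
12: 0xdc (blk 13, set 5) → VC-HIT  vc=[63, 45, 21]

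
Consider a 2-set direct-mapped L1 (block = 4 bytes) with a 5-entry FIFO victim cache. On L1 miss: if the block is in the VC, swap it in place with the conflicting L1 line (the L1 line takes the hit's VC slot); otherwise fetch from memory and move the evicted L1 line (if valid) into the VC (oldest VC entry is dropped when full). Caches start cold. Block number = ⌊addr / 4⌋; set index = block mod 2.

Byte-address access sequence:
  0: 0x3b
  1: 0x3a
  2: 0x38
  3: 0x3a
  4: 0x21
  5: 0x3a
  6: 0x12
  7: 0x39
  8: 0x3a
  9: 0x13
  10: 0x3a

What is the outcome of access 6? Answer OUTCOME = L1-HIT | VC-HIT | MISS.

OUTCOME = MISS

  [0] addr=0x3b blk=14 s=0: MISS | VC []
  [1] addr=0x3a blk=14 s=0: L1-HIT | VC []
  [2] addr=0x38 blk=14 s=0: L1-HIT | VC []
  [3] addr=0x3a blk=14 s=0: L1-HIT | VC []
  [4] addr=0x21 blk=8 s=0: MISS | VC [14]
  [5] addr=0x3a blk=14 s=0: VC-HIT | VC [8]
  [6] addr=0x12 blk=4 s=0: MISS | VC [8, 14]
  [7] addr=0x39 blk=14 s=0: VC-HIT | VC [8, 4]
  [8] addr=0x3a blk=14 s=0: L1-HIT | VC [8, 4]
  [9] addr=0x13 blk=4 s=0: VC-HIT | VC [8, 14]
  [10] addr=0x3a blk=14 s=0: VC-HIT | VC [8, 4]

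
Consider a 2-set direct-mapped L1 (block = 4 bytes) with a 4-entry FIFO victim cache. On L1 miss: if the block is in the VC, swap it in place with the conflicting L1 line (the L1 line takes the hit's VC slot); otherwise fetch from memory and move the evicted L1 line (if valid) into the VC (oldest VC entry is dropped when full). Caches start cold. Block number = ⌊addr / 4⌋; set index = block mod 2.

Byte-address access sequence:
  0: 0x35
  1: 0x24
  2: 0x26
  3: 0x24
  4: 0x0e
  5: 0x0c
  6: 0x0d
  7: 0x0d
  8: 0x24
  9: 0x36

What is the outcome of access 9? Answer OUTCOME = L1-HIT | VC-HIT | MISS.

#0 0x35→b13/s1 MISS; vc=[]
#1 0x24→b9/s1 MISS; vc=[13]
#2 0x26→b9/s1 L1-HIT; vc=[13]
#3 0x24→b9/s1 L1-HIT; vc=[13]
#4 0xe→b3/s1 MISS; vc=[13,9]
#5 0xc→b3/s1 L1-HIT; vc=[13,9]
#6 0xd→b3/s1 L1-HIT; vc=[13,9]
#7 0xd→b3/s1 L1-HIT; vc=[13,9]
#8 0x24→b9/s1 VC-HIT; vc=[13,3]
#9 0x36→b13/s1 VC-HIT; vc=[9,3]

OUTCOME = VC-HIT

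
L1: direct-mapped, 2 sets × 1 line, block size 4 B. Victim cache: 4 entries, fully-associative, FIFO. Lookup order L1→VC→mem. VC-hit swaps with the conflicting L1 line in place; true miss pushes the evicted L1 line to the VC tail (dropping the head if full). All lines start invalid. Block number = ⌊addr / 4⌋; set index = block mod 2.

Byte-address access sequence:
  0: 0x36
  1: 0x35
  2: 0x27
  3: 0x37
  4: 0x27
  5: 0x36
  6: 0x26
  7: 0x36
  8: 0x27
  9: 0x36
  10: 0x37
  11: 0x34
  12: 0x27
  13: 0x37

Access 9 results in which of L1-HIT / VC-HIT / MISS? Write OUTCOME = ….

  [0] addr=0x36 blk=13 s=1: MISS | VC []
  [1] addr=0x35 blk=13 s=1: L1-HIT | VC []
  [2] addr=0x27 blk=9 s=1: MISS | VC [13]
  [3] addr=0x37 blk=13 s=1: VC-HIT | VC [9]
  [4] addr=0x27 blk=9 s=1: VC-HIT | VC [13]
  [5] addr=0x36 blk=13 s=1: VC-HIT | VC [9]
  [6] addr=0x26 blk=9 s=1: VC-HIT | VC [13]
  [7] addr=0x36 blk=13 s=1: VC-HIT | VC [9]
  [8] addr=0x27 blk=9 s=1: VC-HIT | VC [13]
  [9] addr=0x36 blk=13 s=1: VC-HIT | VC [9]
  [10] addr=0x37 blk=13 s=1: L1-HIT | VC [9]
  [11] addr=0x34 blk=13 s=1: L1-HIT | VC [9]
  [12] addr=0x27 blk=9 s=1: VC-HIT | VC [13]
  [13] addr=0x37 blk=13 s=1: VC-HIT | VC [9]

OUTCOME = VC-HIT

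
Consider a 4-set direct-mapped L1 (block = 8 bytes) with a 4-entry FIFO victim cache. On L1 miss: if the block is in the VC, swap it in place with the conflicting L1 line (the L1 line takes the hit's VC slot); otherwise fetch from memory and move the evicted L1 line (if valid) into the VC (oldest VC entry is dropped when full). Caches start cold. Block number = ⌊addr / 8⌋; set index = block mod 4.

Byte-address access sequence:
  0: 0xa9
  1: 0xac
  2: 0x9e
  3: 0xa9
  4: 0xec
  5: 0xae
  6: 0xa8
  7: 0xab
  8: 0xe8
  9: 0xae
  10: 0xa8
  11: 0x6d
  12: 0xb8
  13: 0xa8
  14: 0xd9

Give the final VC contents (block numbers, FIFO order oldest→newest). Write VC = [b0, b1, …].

VC = [29, 13, 19, 23]

#0 0xa9→b21/s1 MISS; vc=[]
#1 0xac→b21/s1 L1-HIT; vc=[]
#2 0x9e→b19/s3 MISS; vc=[]
#3 0xa9→b21/s1 L1-HIT; vc=[]
#4 0xec→b29/s1 MISS; vc=[21]
#5 0xae→b21/s1 VC-HIT; vc=[29]
#6 0xa8→b21/s1 L1-HIT; vc=[29]
#7 0xab→b21/s1 L1-HIT; vc=[29]
#8 0xe8→b29/s1 VC-HIT; vc=[21]
#9 0xae→b21/s1 VC-HIT; vc=[29]
#10 0xa8→b21/s1 L1-HIT; vc=[29]
#11 0x6d→b13/s1 MISS; vc=[29,21]
#12 0xb8→b23/s3 MISS; vc=[29,21,19]
#13 0xa8→b21/s1 VC-HIT; vc=[29,13,19]
#14 0xd9→b27/s3 MISS; vc=[29,13,19,23]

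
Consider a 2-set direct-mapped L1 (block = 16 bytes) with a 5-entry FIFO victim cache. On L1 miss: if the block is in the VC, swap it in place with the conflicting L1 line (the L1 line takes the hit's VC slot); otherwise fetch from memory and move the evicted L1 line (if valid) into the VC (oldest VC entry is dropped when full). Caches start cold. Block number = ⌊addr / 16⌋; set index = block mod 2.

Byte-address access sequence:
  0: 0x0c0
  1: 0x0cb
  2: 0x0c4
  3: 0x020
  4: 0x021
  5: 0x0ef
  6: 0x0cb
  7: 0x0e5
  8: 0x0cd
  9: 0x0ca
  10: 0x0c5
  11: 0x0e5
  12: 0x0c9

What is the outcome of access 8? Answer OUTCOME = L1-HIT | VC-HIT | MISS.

0: 0xc0 (blk 12, set 0) → MISS  vc=[]
1: 0xcb (blk 12, set 0) → L1-HIT  vc=[]
2: 0xc4 (blk 12, set 0) → L1-HIT  vc=[]
3: 0x20 (blk 2, set 0) → MISS  vc=[12]
4: 0x21 (blk 2, set 0) → L1-HIT  vc=[12]
5: 0xef (blk 14, set 0) → MISS  vc=[12, 2]
6: 0xcb (blk 12, set 0) → VC-HIT  vc=[14, 2]
7: 0xe5 (blk 14, set 0) → VC-HIT  vc=[12, 2]
8: 0xcd (blk 12, set 0) → VC-HIT  vc=[14, 2]
9: 0xca (blk 12, set 0) → L1-HIT  vc=[14, 2]
10: 0xc5 (blk 12, set 0) → L1-HIT  vc=[14, 2]
11: 0xe5 (blk 14, set 0) → VC-HIT  vc=[12, 2]
12: 0xc9 (blk 12, set 0) → VC-HIT  vc=[14, 2]

OUTCOME = VC-HIT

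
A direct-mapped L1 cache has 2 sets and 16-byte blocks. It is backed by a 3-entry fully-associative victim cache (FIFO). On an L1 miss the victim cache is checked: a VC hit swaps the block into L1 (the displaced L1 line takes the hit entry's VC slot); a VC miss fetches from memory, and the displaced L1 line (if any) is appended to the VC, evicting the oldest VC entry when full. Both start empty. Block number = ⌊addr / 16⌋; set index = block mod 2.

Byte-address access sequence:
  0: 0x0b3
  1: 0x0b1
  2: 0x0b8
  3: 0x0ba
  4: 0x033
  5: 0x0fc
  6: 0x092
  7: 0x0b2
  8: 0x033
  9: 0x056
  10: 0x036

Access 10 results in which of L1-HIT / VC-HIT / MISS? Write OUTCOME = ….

0: 0xb3 (blk 11, set 1) → MISS  vc=[]
1: 0xb1 (blk 11, set 1) → L1-HIT  vc=[]
2: 0xb8 (blk 11, set 1) → L1-HIT  vc=[]
3: 0xba (blk 11, set 1) → L1-HIT  vc=[]
4: 0x33 (blk 3, set 1) → MISS  vc=[11]
5: 0xfc (blk 15, set 1) → MISS  vc=[11, 3]
6: 0x92 (blk 9, set 1) → MISS  vc=[11, 3, 15]
7: 0xb2 (blk 11, set 1) → VC-HIT  vc=[9, 3, 15]
8: 0x33 (blk 3, set 1) → VC-HIT  vc=[9, 11, 15]
9: 0x56 (blk 5, set 1) → MISS  vc=[11, 15, 3]
10: 0x36 (blk 3, set 1) → VC-HIT  vc=[11, 15, 5]

OUTCOME = VC-HIT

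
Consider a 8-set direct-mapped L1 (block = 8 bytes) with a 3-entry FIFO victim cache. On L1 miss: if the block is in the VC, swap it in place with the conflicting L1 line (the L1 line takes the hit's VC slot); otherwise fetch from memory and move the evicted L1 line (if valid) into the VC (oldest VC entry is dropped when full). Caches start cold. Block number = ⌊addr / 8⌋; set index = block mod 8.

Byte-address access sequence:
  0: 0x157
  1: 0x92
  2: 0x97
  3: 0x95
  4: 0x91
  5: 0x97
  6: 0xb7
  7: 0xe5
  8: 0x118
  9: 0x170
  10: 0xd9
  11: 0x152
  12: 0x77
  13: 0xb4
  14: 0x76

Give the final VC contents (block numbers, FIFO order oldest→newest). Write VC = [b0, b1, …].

  [0] addr=0x157 blk=42 s=2: MISS | VC []
  [1] addr=0x92 blk=18 s=2: MISS | VC [42]
  [2] addr=0x97 blk=18 s=2: L1-HIT | VC [42]
  [3] addr=0x95 blk=18 s=2: L1-HIT | VC [42]
  [4] addr=0x91 blk=18 s=2: L1-HIT | VC [42]
  [5] addr=0x97 blk=18 s=2: L1-HIT | VC [42]
  [6] addr=0xb7 blk=22 s=6: MISS | VC [42]
  [7] addr=0xe5 blk=28 s=4: MISS | VC [42]
  [8] addr=0x118 blk=35 s=3: MISS | VC [42]
  [9] addr=0x170 blk=46 s=6: MISS | VC [42, 22]
  [10] addr=0xd9 blk=27 s=3: MISS | VC [42, 22, 35]
  [11] addr=0x152 blk=42 s=2: VC-HIT | VC [18, 22, 35]
  [12] addr=0x77 blk=14 s=6: MISS | VC [22, 35, 46]
  [13] addr=0xb4 blk=22 s=6: VC-HIT | VC [14, 35, 46]
  [14] addr=0x76 blk=14 s=6: VC-HIT | VC [22, 35, 46]

VC = [22, 35, 46]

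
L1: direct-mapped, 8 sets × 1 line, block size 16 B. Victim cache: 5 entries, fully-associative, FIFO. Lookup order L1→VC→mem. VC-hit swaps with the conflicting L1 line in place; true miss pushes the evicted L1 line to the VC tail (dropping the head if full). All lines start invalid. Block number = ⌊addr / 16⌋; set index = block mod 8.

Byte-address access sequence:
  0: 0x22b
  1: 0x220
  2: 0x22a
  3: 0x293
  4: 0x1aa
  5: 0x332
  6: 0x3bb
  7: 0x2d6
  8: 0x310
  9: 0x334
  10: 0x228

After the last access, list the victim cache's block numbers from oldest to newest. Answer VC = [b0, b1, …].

VC = [26, 59, 41]

  [0] addr=0x22b blk=34 s=2: MISS | VC []
  [1] addr=0x220 blk=34 s=2: L1-HIT | VC []
  [2] addr=0x22a blk=34 s=2: L1-HIT | VC []
  [3] addr=0x293 blk=41 s=1: MISS | VC []
  [4] addr=0x1aa blk=26 s=2: MISS | VC [34]
  [5] addr=0x332 blk=51 s=3: MISS | VC [34]
  [6] addr=0x3bb blk=59 s=3: MISS | VC [34, 51]
  [7] addr=0x2d6 blk=45 s=5: MISS | VC [34, 51]
  [8] addr=0x310 blk=49 s=1: MISS | VC [34, 51, 41]
  [9] addr=0x334 blk=51 s=3: VC-HIT | VC [34, 59, 41]
  [10] addr=0x228 blk=34 s=2: VC-HIT | VC [26, 59, 41]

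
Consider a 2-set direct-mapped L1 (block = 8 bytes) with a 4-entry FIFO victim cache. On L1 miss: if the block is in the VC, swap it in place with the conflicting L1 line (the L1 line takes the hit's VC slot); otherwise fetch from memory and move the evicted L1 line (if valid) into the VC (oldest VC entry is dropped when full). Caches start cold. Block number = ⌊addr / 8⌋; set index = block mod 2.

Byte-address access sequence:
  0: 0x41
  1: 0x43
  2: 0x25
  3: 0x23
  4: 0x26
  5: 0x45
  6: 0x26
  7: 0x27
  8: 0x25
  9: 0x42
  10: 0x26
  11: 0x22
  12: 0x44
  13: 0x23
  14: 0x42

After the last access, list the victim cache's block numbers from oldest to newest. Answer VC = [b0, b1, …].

VC = [4]

#0 0x41→b8/s0 MISS; vc=[]
#1 0x43→b8/s0 L1-HIT; vc=[]
#2 0x25→b4/s0 MISS; vc=[8]
#3 0x23→b4/s0 L1-HIT; vc=[8]
#4 0x26→b4/s0 L1-HIT; vc=[8]
#5 0x45→b8/s0 VC-HIT; vc=[4]
#6 0x26→b4/s0 VC-HIT; vc=[8]
#7 0x27→b4/s0 L1-HIT; vc=[8]
#8 0x25→b4/s0 L1-HIT; vc=[8]
#9 0x42→b8/s0 VC-HIT; vc=[4]
#10 0x26→b4/s0 VC-HIT; vc=[8]
#11 0x22→b4/s0 L1-HIT; vc=[8]
#12 0x44→b8/s0 VC-HIT; vc=[4]
#13 0x23→b4/s0 VC-HIT; vc=[8]
#14 0x42→b8/s0 VC-HIT; vc=[4]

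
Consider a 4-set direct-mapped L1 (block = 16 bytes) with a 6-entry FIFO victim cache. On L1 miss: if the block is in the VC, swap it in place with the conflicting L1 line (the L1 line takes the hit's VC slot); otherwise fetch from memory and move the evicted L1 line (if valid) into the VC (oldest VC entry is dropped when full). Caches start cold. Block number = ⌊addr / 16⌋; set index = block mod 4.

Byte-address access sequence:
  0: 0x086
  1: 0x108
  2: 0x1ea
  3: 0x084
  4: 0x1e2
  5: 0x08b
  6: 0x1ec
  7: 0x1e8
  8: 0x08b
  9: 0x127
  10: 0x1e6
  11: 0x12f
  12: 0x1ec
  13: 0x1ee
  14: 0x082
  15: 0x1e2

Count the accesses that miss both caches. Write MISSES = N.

MISSES = 4

0: 0x86 (blk 8, set 0) → MISS  vc=[]
1: 0x108 (blk 16, set 0) → MISS  vc=[8]
2: 0x1ea (blk 30, set 2) → MISS  vc=[8]
3: 0x84 (blk 8, set 0) → VC-HIT  vc=[16]
4: 0x1e2 (blk 30, set 2) → L1-HIT  vc=[16]
5: 0x8b (blk 8, set 0) → L1-HIT  vc=[16]
6: 0x1ec (blk 30, set 2) → L1-HIT  vc=[16]
7: 0x1e8 (blk 30, set 2) → L1-HIT  vc=[16]
8: 0x8b (blk 8, set 0) → L1-HIT  vc=[16]
9: 0x127 (blk 18, set 2) → MISS  vc=[16, 30]
10: 0x1e6 (blk 30, set 2) → VC-HIT  vc=[16, 18]
11: 0x12f (blk 18, set 2) → VC-HIT  vc=[16, 30]
12: 0x1ec (blk 30, set 2) → VC-HIT  vc=[16, 18]
13: 0x1ee (blk 30, set 2) → L1-HIT  vc=[16, 18]
14: 0x82 (blk 8, set 0) → L1-HIT  vc=[16, 18]
15: 0x1e2 (blk 30, set 2) → L1-HIT  vc=[16, 18]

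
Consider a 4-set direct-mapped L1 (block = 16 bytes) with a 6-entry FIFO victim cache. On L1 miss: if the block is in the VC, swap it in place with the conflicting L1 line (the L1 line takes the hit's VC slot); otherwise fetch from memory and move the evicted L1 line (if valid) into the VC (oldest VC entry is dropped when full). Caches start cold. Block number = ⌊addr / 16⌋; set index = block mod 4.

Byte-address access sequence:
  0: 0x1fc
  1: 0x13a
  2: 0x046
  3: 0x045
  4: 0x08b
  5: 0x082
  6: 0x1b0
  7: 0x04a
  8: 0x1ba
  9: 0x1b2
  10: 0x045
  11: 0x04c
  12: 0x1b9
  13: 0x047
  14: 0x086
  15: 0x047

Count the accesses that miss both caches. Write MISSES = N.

MISSES = 5

#0 0x1fc→b31/s3 MISS; vc=[]
#1 0x13a→b19/s3 MISS; vc=[31]
#2 0x46→b4/s0 MISS; vc=[31]
#3 0x45→b4/s0 L1-HIT; vc=[31]
#4 0x8b→b8/s0 MISS; vc=[31,4]
#5 0x82→b8/s0 L1-HIT; vc=[31,4]
#6 0x1b0→b27/s3 MISS; vc=[31,4,19]
#7 0x4a→b4/s0 VC-HIT; vc=[31,8,19]
#8 0x1ba→b27/s3 L1-HIT; vc=[31,8,19]
#9 0x1b2→b27/s3 L1-HIT; vc=[31,8,19]
#10 0x45→b4/s0 L1-HIT; vc=[31,8,19]
#11 0x4c→b4/s0 L1-HIT; vc=[31,8,19]
#12 0x1b9→b27/s3 L1-HIT; vc=[31,8,19]
#13 0x47→b4/s0 L1-HIT; vc=[31,8,19]
#14 0x86→b8/s0 VC-HIT; vc=[31,4,19]
#15 0x47→b4/s0 VC-HIT; vc=[31,8,19]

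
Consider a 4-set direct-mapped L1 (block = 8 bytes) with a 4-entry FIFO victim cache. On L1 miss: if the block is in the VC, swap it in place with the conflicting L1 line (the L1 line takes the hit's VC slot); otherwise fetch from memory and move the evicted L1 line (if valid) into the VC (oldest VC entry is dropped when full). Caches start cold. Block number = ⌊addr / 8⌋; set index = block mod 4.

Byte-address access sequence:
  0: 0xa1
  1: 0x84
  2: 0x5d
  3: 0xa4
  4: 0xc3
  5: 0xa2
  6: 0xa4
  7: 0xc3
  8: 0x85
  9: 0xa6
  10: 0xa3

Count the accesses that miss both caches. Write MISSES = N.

MISSES = 4

#0 0xa1→b20/s0 MISS; vc=[]
#1 0x84→b16/s0 MISS; vc=[20]
#2 0x5d→b11/s3 MISS; vc=[20]
#3 0xa4→b20/s0 VC-HIT; vc=[16]
#4 0xc3→b24/s0 MISS; vc=[16,20]
#5 0xa2→b20/s0 VC-HIT; vc=[16,24]
#6 0xa4→b20/s0 L1-HIT; vc=[16,24]
#7 0xc3→b24/s0 VC-HIT; vc=[16,20]
#8 0x85→b16/s0 VC-HIT; vc=[24,20]
#9 0xa6→b20/s0 VC-HIT; vc=[24,16]
#10 0xa3→b20/s0 L1-HIT; vc=[24,16]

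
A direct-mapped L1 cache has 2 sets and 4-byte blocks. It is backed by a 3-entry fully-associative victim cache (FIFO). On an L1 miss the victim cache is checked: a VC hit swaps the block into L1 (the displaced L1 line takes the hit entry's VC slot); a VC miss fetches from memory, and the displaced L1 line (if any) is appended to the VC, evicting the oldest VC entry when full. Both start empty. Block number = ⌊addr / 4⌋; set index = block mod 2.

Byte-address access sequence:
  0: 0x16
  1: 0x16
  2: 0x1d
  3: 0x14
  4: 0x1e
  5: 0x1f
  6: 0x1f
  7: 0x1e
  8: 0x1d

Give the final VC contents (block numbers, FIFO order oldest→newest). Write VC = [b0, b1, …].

#0 0x16→b5/s1 MISS; vc=[]
#1 0x16→b5/s1 L1-HIT; vc=[]
#2 0x1d→b7/s1 MISS; vc=[5]
#3 0x14→b5/s1 VC-HIT; vc=[7]
#4 0x1e→b7/s1 VC-HIT; vc=[5]
#5 0x1f→b7/s1 L1-HIT; vc=[5]
#6 0x1f→b7/s1 L1-HIT; vc=[5]
#7 0x1e→b7/s1 L1-HIT; vc=[5]
#8 0x1d→b7/s1 L1-HIT; vc=[5]

VC = [5]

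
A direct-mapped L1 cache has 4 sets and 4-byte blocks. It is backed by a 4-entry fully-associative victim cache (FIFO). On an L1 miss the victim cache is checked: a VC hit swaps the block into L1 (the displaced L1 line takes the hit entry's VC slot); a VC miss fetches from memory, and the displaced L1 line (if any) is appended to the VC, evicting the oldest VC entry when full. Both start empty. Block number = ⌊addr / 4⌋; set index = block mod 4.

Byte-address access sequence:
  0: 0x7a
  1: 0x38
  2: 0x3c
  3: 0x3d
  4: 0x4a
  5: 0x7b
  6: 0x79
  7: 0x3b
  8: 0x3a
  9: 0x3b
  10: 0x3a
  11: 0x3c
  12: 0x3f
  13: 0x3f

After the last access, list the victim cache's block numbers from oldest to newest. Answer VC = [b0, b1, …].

VC = [18, 30]

#0 0x7a→b30/s2 MISS; vc=[]
#1 0x38→b14/s2 MISS; vc=[30]
#2 0x3c→b15/s3 MISS; vc=[30]
#3 0x3d→b15/s3 L1-HIT; vc=[30]
#4 0x4a→b18/s2 MISS; vc=[30,14]
#5 0x7b→b30/s2 VC-HIT; vc=[18,14]
#6 0x79→b30/s2 L1-HIT; vc=[18,14]
#7 0x3b→b14/s2 VC-HIT; vc=[18,30]
#8 0x3a→b14/s2 L1-HIT; vc=[18,30]
#9 0x3b→b14/s2 L1-HIT; vc=[18,30]
#10 0x3a→b14/s2 L1-HIT; vc=[18,30]
#11 0x3c→b15/s3 L1-HIT; vc=[18,30]
#12 0x3f→b15/s3 L1-HIT; vc=[18,30]
#13 0x3f→b15/s3 L1-HIT; vc=[18,30]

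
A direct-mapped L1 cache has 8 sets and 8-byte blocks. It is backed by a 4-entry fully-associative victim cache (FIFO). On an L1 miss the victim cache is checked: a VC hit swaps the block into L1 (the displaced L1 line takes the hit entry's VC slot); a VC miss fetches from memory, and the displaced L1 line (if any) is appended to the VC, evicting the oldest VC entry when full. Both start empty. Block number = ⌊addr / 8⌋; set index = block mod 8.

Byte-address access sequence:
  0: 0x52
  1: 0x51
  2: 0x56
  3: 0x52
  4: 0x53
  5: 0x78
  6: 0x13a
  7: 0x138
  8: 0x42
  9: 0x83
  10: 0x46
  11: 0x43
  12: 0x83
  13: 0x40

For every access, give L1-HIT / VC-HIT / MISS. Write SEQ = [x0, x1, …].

SEQ = [MISS, L1-HIT, L1-HIT, L1-HIT, L1-HIT, MISS, MISS, L1-HIT, MISS, MISS, VC-HIT, L1-HIT, VC-HIT, VC-HIT]

  [0] addr=0x52 blk=10 s=2: MISS | VC []
  [1] addr=0x51 blk=10 s=2: L1-HIT | VC []
  [2] addr=0x56 blk=10 s=2: L1-HIT | VC []
  [3] addr=0x52 blk=10 s=2: L1-HIT | VC []
  [4] addr=0x53 blk=10 s=2: L1-HIT | VC []
  [5] addr=0x78 blk=15 s=7: MISS | VC []
  [6] addr=0x13a blk=39 s=7: MISS | VC [15]
  [7] addr=0x138 blk=39 s=7: L1-HIT | VC [15]
  [8] addr=0x42 blk=8 s=0: MISS | VC [15]
  [9] addr=0x83 blk=16 s=0: MISS | VC [15, 8]
  [10] addr=0x46 blk=8 s=0: VC-HIT | VC [15, 16]
  [11] addr=0x43 blk=8 s=0: L1-HIT | VC [15, 16]
  [12] addr=0x83 blk=16 s=0: VC-HIT | VC [15, 8]
  [13] addr=0x40 blk=8 s=0: VC-HIT | VC [15, 16]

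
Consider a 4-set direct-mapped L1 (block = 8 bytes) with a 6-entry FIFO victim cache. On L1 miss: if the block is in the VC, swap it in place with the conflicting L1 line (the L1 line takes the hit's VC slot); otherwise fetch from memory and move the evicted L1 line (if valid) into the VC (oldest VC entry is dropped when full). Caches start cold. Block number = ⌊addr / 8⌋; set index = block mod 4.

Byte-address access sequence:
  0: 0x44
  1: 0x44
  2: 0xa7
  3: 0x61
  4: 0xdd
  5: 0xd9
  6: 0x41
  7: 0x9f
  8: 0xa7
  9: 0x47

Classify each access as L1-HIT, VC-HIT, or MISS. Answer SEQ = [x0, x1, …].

SEQ = [MISS, L1-HIT, MISS, MISS, MISS, L1-HIT, VC-HIT, MISS, VC-HIT, VC-HIT]

  [0] addr=0x44 blk=8 s=0: MISS | VC []
  [1] addr=0x44 blk=8 s=0: L1-HIT | VC []
  [2] addr=0xa7 blk=20 s=0: MISS | VC [8]
  [3] addr=0x61 blk=12 s=0: MISS | VC [8, 20]
  [4] addr=0xdd blk=27 s=3: MISS | VC [8, 20]
  [5] addr=0xd9 blk=27 s=3: L1-HIT | VC [8, 20]
  [6] addr=0x41 blk=8 s=0: VC-HIT | VC [12, 20]
  [7] addr=0x9f blk=19 s=3: MISS | VC [12, 20, 27]
  [8] addr=0xa7 blk=20 s=0: VC-HIT | VC [12, 8, 27]
  [9] addr=0x47 blk=8 s=0: VC-HIT | VC [12, 20, 27]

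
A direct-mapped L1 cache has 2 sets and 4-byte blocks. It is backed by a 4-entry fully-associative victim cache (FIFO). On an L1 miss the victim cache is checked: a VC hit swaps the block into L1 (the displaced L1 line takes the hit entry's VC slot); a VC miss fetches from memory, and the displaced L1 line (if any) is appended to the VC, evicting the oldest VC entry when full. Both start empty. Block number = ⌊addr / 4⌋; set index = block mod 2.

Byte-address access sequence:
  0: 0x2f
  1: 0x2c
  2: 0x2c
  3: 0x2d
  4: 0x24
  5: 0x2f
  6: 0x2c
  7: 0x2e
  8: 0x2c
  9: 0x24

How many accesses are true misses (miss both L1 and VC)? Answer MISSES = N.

MISSES = 2

0: 0x2f (blk 11, set 1) → MISS  vc=[]
1: 0x2c (blk 11, set 1) → L1-HIT  vc=[]
2: 0x2c (blk 11, set 1) → L1-HIT  vc=[]
3: 0x2d (blk 11, set 1) → L1-HIT  vc=[]
4: 0x24 (blk 9, set 1) → MISS  vc=[11]
5: 0x2f (blk 11, set 1) → VC-HIT  vc=[9]
6: 0x2c (blk 11, set 1) → L1-HIT  vc=[9]
7: 0x2e (blk 11, set 1) → L1-HIT  vc=[9]
8: 0x2c (blk 11, set 1) → L1-HIT  vc=[9]
9: 0x24 (blk 9, set 1) → VC-HIT  vc=[11]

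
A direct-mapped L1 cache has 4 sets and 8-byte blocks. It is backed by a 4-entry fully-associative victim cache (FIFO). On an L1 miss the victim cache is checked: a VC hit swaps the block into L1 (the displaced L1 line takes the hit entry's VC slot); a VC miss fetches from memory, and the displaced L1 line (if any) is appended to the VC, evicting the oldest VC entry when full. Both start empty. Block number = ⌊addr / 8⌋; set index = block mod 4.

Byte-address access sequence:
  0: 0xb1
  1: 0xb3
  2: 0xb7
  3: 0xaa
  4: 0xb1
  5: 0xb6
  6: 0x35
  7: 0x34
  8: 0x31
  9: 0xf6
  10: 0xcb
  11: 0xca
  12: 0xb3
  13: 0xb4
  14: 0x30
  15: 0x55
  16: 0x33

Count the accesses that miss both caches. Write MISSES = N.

MISSES = 6

0: 0xb1 (blk 22, set 2) → MISS  vc=[]
1: 0xb3 (blk 22, set 2) → L1-HIT  vc=[]
2: 0xb7 (blk 22, set 2) → L1-HIT  vc=[]
3: 0xaa (blk 21, set 1) → MISS  vc=[]
4: 0xb1 (blk 22, set 2) → L1-HIT  vc=[]
5: 0xb6 (blk 22, set 2) → L1-HIT  vc=[]
6: 0x35 (blk 6, set 2) → MISS  vc=[22]
7: 0x34 (blk 6, set 2) → L1-HIT  vc=[22]
8: 0x31 (blk 6, set 2) → L1-HIT  vc=[22]
9: 0xf6 (blk 30, set 2) → MISS  vc=[22, 6]
10: 0xcb (blk 25, set 1) → MISS  vc=[22, 6, 21]
11: 0xca (blk 25, set 1) → L1-HIT  vc=[22, 6, 21]
12: 0xb3 (blk 22, set 2) → VC-HIT  vc=[30, 6, 21]
13: 0xb4 (blk 22, set 2) → L1-HIT  vc=[30, 6, 21]
14: 0x30 (blk 6, set 2) → VC-HIT  vc=[30, 22, 21]
15: 0x55 (blk 10, set 2) → MISS  vc=[30, 22, 21, 6]
16: 0x33 (blk 6, set 2) → VC-HIT  vc=[30, 22, 21, 10]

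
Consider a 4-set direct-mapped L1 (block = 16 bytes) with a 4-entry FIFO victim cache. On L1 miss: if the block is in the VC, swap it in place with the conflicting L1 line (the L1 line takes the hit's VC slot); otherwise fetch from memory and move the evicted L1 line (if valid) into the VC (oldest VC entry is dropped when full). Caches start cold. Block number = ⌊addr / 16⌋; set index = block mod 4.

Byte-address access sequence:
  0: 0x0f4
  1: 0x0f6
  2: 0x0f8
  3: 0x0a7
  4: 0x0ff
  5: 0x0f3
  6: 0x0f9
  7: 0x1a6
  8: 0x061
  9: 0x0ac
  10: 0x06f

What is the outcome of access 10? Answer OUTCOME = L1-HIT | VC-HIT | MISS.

0: 0xf4 (blk 15, set 3) → MISS  vc=[]
1: 0xf6 (blk 15, set 3) → L1-HIT  vc=[]
2: 0xf8 (blk 15, set 3) → L1-HIT  vc=[]
3: 0xa7 (blk 10, set 2) → MISS  vc=[]
4: 0xff (blk 15, set 3) → L1-HIT  vc=[]
5: 0xf3 (blk 15, set 3) → L1-HIT  vc=[]
6: 0xf9 (blk 15, set 3) → L1-HIT  vc=[]
7: 0x1a6 (blk 26, set 2) → MISS  vc=[10]
8: 0x61 (blk 6, set 2) → MISS  vc=[10, 26]
9: 0xac (blk 10, set 2) → VC-HIT  vc=[6, 26]
10: 0x6f (blk 6, set 2) → VC-HIT  vc=[10, 26]

OUTCOME = VC-HIT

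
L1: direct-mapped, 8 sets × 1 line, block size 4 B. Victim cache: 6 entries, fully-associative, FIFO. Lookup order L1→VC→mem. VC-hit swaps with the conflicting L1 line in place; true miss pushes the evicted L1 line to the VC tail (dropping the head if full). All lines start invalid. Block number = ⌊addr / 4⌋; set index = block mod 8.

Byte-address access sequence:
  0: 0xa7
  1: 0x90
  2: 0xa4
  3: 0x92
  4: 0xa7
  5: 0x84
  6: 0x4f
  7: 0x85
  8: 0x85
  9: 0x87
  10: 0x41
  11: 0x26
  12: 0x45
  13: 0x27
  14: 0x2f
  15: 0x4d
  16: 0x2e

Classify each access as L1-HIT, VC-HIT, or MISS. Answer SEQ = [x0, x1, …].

#0 0xa7→b41/s1 MISS; vc=[]
#1 0x90→b36/s4 MISS; vc=[]
#2 0xa4→b41/s1 L1-HIT; vc=[]
#3 0x92→b36/s4 L1-HIT; vc=[]
#4 0xa7→b41/s1 L1-HIT; vc=[]
#5 0x84→b33/s1 MISS; vc=[41]
#6 0x4f→b19/s3 MISS; vc=[41]
#7 0x85→b33/s1 L1-HIT; vc=[41]
#8 0x85→b33/s1 L1-HIT; vc=[41]
#9 0x87→b33/s1 L1-HIT; vc=[41]
#10 0x41→b16/s0 MISS; vc=[41]
#11 0x26→b9/s1 MISS; vc=[41,33]
#12 0x45→b17/s1 MISS; vc=[41,33,9]
#13 0x27→b9/s1 VC-HIT; vc=[41,33,17]
#14 0x2f→b11/s3 MISS; vc=[41,33,17,19]
#15 0x4d→b19/s3 VC-HIT; vc=[41,33,17,11]
#16 0x2e→b11/s3 VC-HIT; vc=[41,33,17,19]

SEQ = [MISS, MISS, L1-HIT, L1-HIT, L1-HIT, MISS, MISS, L1-HIT, L1-HIT, L1-HIT, MISS, MISS, MISS, VC-HIT, MISS, VC-HIT, VC-HIT]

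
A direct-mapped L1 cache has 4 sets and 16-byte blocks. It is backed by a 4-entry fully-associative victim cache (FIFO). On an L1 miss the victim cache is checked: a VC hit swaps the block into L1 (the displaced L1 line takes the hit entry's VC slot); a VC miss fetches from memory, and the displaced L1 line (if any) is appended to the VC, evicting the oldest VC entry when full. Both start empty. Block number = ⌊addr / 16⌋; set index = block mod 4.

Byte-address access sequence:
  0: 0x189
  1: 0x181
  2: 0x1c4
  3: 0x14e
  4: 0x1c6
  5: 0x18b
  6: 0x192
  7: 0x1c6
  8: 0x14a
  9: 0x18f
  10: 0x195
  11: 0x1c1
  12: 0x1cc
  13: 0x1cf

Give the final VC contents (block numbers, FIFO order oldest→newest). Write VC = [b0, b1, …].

VC = [20, 24]

#0 0x189→b24/s0 MISS; vc=[]
#1 0x181→b24/s0 L1-HIT; vc=[]
#2 0x1c4→b28/s0 MISS; vc=[24]
#3 0x14e→b20/s0 MISS; vc=[24,28]
#4 0x1c6→b28/s0 VC-HIT; vc=[24,20]
#5 0x18b→b24/s0 VC-HIT; vc=[28,20]
#6 0x192→b25/s1 MISS; vc=[28,20]
#7 0x1c6→b28/s0 VC-HIT; vc=[24,20]
#8 0x14a→b20/s0 VC-HIT; vc=[24,28]
#9 0x18f→b24/s0 VC-HIT; vc=[20,28]
#10 0x195→b25/s1 L1-HIT; vc=[20,28]
#11 0x1c1→b28/s0 VC-HIT; vc=[20,24]
#12 0x1cc→b28/s0 L1-HIT; vc=[20,24]
#13 0x1cf→b28/s0 L1-HIT; vc=[20,24]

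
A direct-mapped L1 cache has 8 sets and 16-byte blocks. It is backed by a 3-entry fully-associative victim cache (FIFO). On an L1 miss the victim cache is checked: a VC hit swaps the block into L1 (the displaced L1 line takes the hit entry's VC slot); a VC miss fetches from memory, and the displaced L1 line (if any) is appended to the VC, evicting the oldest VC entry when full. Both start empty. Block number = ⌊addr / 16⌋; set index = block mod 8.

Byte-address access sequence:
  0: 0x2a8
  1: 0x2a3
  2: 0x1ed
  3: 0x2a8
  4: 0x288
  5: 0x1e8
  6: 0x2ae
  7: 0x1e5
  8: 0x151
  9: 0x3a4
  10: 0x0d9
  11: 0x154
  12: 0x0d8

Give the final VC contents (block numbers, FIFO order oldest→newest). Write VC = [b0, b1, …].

VC = [42, 21]

0: 0x2a8 (blk 42, set 2) → MISS  vc=[]
1: 0x2a3 (blk 42, set 2) → L1-HIT  vc=[]
2: 0x1ed (blk 30, set 6) → MISS  vc=[]
3: 0x2a8 (blk 42, set 2) → L1-HIT  vc=[]
4: 0x288 (blk 40, set 0) → MISS  vc=[]
5: 0x1e8 (blk 30, set 6) → L1-HIT  vc=[]
6: 0x2ae (blk 42, set 2) → L1-HIT  vc=[]
7: 0x1e5 (blk 30, set 6) → L1-HIT  vc=[]
8: 0x151 (blk 21, set 5) → MISS  vc=[]
9: 0x3a4 (blk 58, set 2) → MISS  vc=[42]
10: 0xd9 (blk 13, set 5) → MISS  vc=[42, 21]
11: 0x154 (blk 21, set 5) → VC-HIT  vc=[42, 13]
12: 0xd8 (blk 13, set 5) → VC-HIT  vc=[42, 21]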